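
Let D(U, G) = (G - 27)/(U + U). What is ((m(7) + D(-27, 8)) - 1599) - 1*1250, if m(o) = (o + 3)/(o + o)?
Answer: -1076519/378 ≈ -2847.9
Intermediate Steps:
D(U, G) = (-27 + G)/(2*U) (D(U, G) = (-27 + G)/((2*U)) = (-27 + G)*(1/(2*U)) = (-27 + G)/(2*U))
m(o) = (3 + o)/(2*o) (m(o) = (3 + o)/((2*o)) = (3 + o)*(1/(2*o)) = (3 + o)/(2*o))
((m(7) + D(-27, 8)) - 1599) - 1*1250 = (((1/2)*(3 + 7)/7 + (1/2)*(-27 + 8)/(-27)) - 1599) - 1*1250 = (((1/2)*(1/7)*10 + (1/2)*(-1/27)*(-19)) - 1599) - 1250 = ((5/7 + 19/54) - 1599) - 1250 = (403/378 - 1599) - 1250 = -604019/378 - 1250 = -1076519/378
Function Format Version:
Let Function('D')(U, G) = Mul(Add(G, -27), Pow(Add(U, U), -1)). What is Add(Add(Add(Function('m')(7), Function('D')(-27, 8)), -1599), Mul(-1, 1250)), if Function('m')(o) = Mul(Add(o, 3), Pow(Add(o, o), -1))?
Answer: Rational(-1076519, 378) ≈ -2847.9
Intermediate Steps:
Function('D')(U, G) = Mul(Rational(1, 2), Pow(U, -1), Add(-27, G)) (Function('D')(U, G) = Mul(Add(-27, G), Pow(Mul(2, U), -1)) = Mul(Add(-27, G), Mul(Rational(1, 2), Pow(U, -1))) = Mul(Rational(1, 2), Pow(U, -1), Add(-27, G)))
Function('m')(o) = Mul(Rational(1, 2), Pow(o, -1), Add(3, o)) (Function('m')(o) = Mul(Add(3, o), Pow(Mul(2, o), -1)) = Mul(Add(3, o), Mul(Rational(1, 2), Pow(o, -1))) = Mul(Rational(1, 2), Pow(o, -1), Add(3, o)))
Add(Add(Add(Function('m')(7), Function('D')(-27, 8)), -1599), Mul(-1, 1250)) = Add(Add(Add(Mul(Rational(1, 2), Pow(7, -1), Add(3, 7)), Mul(Rational(1, 2), Pow(-27, -1), Add(-27, 8))), -1599), Mul(-1, 1250)) = Add(Add(Add(Mul(Rational(1, 2), Rational(1, 7), 10), Mul(Rational(1, 2), Rational(-1, 27), -19)), -1599), -1250) = Add(Add(Add(Rational(5, 7), Rational(19, 54)), -1599), -1250) = Add(Add(Rational(403, 378), -1599), -1250) = Add(Rational(-604019, 378), -1250) = Rational(-1076519, 378)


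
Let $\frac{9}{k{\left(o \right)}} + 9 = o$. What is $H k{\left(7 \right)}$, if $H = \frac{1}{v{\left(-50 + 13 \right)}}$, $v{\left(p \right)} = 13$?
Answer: $- \frac{9}{26} \approx -0.34615$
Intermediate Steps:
$k{\left(o \right)} = \frac{9}{-9 + o}$
$H = \frac{1}{13} \approx 0.076923$
$H k{\left(7 \right)} = \frac{9 \frac{1}{-9 + 7}}{13} = \frac{9 \frac{1}{-2}}{13} = \frac{9 \left(- \frac{1}{2}\right)}{13} = \frac{1}{13} \left(- \frac{9}{2}\right) = - \frac{9}{26}$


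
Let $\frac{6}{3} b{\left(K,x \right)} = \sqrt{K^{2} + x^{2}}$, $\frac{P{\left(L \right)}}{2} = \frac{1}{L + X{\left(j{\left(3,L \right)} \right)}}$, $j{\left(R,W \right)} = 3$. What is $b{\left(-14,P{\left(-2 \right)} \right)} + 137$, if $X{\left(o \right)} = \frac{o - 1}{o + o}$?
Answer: $137 + \frac{\sqrt{1234}}{5} \approx 144.03$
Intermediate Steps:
$X{\left(o \right)} = \frac{-1 + o}{2 o}$
$P{\left(L \right)} = \frac{2}{\frac{1}{3} + L}$ ($P{\left(L \right)} = \frac{2}{L + \frac{-1 + 3}{2 \cdot 3}} = \frac{2}{L + \frac{1}{2} \cdot \frac{1}{3} \cdot 2} = \frac{2}{L + \frac{1}{3}} = \frac{2}{\frac{1}{3} + L}$)
$b{\left(K,x \right)} = \frac{\sqrt{K^{2} + x^{2}}}{2}$
$b{\left(-14,P{\left(-2 \right)} \right)} + 137 = \frac{\sqrt{\left(-14\right)^{2} + \left(\frac{6}{1 + 3 \left(-2\right)}\right)^{2}}}{2} + 137 = \frac{\sqrt{196 + \left(\frac{6}{1 - 6}\right)^{2}}}{2} + 137 = \frac{\sqrt{196 + \left(\frac{6}{-5}\right)^{2}}}{2} + 137 = \frac{\sqrt{196 + \left(6 \left(- \frac{1}{5}\right)\right)^{2}}}{2} + 137 = \frac{\sqrt{196 + \left(- \frac{6}{5}\right)^{2}}}{2} + 137 = \frac{\sqrt{196 + \frac{36}{25}}}{2} + 137 = \frac{\sqrt{\frac{4936}{25}}}{2} + 137 = \frac{\frac{2}{5} \sqrt{1234}}{2} + 137 = \frac{\sqrt{1234}}{5} + 137 = 137 + \frac{\sqrt{1234}}{5}$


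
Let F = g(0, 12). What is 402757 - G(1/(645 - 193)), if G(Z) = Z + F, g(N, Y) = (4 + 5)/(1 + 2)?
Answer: 182044807/452 ≈ 4.0275e+5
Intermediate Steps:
g(N, Y) = 3 (g(N, Y) = 9/3 = 9*(⅓) = 3)
F = 3
G(Z) = 3 + Z (G(Z) = Z + 3 = 3 + Z)
402757 - G(1/(645 - 193)) = 402757 - (3 + 1/(645 - 193)) = 402757 - (3 + 1/452) = 402757 - 1*1357/452 = 402757 - 1357/452 = 182044807/452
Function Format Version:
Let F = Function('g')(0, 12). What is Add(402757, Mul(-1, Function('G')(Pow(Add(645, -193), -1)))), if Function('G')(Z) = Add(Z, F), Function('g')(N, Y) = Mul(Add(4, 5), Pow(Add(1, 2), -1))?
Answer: Rational(182044807, 452) ≈ 4.0275e+5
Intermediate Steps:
Function('g')(N, Y) = 3 (Function('g')(N, Y) = Mul(9, Pow(3, -1)) = Mul(9, Rational(1, 3)) = 3)
F = 3
Function('G')(Z) = Add(3, Z) (Function('G')(Z) = Add(Z, 3) = Add(3, Z))
Add(402757, Mul(-1, Function('G')(Pow(Add(645, -193), -1)))) = Add(402757, Mul(-1, Add(3, Pow(Add(645, -193), -1)))) = Add(402757, Mul(-1, Add(3, Pow(452, -1)))) = Add(402757, Mul(-1, Add(3, Rational(1, 452)))) = Add(402757, Mul(-1, Rational(1357, 452))) = Add(402757, Rational(-1357, 452)) = Rational(182044807, 452)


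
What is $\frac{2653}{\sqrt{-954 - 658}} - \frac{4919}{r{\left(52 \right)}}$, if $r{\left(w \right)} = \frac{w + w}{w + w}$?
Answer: $-4919 - \frac{2653 i \sqrt{403}}{806} \approx -4919.0 - 66.078 i$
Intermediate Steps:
$r{\left(w \right)} = 1$ ($r{\left(w \right)} = \frac{2 w}{2 w} = 2 w \frac{1}{2 w} = 1$)
$\frac{2653}{\sqrt{-954 - 658}} - \frac{4919}{r{\left(52 \right)}} = \frac{2653}{\sqrt{-954 - 658}} - \frac{4919}{1} = \frac{2653}{\sqrt{-1612}} - 4919 = \frac{2653}{2 i \sqrt{403}} - 4919 = 2653 \left(- \frac{i \sqrt{403}}{806}\right) - 4919 = - \frac{2653 i \sqrt{403}}{806} - 4919 = -4919 - \frac{2653 i \sqrt{403}}{806}$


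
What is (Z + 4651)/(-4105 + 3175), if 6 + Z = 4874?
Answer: -3173/310 ≈ -10.235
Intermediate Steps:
Z = 4868 (Z = -6 + 4874 = 4868)
(Z + 4651)/(-4105 + 3175) = (4868 + 4651)/(-4105 + 3175) = 9519/(-930) = 9519*(-1/930) = -3173/310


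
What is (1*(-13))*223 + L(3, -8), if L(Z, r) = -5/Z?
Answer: -8702/3 ≈ -2900.7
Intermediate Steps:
(1*(-13))*223 + L(3, -8) = (1*(-13))*223 - 5/3 = -13*223 - 5*1/3 = -2899 - 5/3 = -8702/3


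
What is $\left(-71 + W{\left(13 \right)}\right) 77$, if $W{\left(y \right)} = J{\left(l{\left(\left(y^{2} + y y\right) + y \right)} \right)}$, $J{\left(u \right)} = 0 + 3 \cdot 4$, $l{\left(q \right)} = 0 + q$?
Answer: $-4543$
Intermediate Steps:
$l{\left(q \right)} = q$
$J{\left(u \right)} = 12$ ($J{\left(u \right)} = 0 + 12 = 12$)
$W{\left(y \right)} = 12$
$\left(-71 + W{\left(13 \right)}\right) 77 = \left(-71 + 12\right) 77 = \left(-59\right) 77 = -4543$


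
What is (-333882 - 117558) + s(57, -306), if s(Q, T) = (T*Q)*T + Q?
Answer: 4885869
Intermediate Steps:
s(Q, T) = Q + Q*T**2 (s(Q, T) = (Q*T)*T + Q = Q*T**2 + Q = Q + Q*T**2)
(-333882 - 117558) + s(57, -306) = (-333882 - 117558) + 57*(1 + (-306)**2) = -451440 + 57*(1 + 93636) = -451440 + 57*93637 = -451440 + 5337309 = 4885869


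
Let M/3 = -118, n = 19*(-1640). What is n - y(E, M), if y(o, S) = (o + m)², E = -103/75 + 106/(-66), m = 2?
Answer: -21208927864/680625 ≈ -31161.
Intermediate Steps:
n = -31160
M = -354 (M = 3*(-118) = -354)
E = -2458/825 (E = -103*1/75 + 106*(-1/66) = -103/75 - 53/33 = -2458/825 ≈ -2.9794)
y(o, S) = (2 + o)² (y(o, S) = (o + 2)² = (2 + o)²)
n - y(E, M) = -31160 - (2 - 2458/825)² = -31160 - (-808/825)² = -31160 - 1*652864/680625 = -31160 - 652864/680625 = -21208927864/680625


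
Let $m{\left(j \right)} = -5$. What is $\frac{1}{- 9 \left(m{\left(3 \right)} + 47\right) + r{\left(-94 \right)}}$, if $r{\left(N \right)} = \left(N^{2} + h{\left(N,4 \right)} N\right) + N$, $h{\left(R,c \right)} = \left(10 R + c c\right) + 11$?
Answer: $\frac{1}{94186} \approx 1.0617 \cdot 10^{-5}$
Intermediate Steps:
$h{\left(R,c \right)} = 11 + c^{2} + 10 R$ ($h{\left(R,c \right)} = \left(10 R + c^{2}\right) + 11 = \left(c^{2} + 10 R\right) + 11 = 11 + c^{2} + 10 R$)
$r{\left(N \right)} = N + N^{2} + N \left(27 + 10 N\right)$ ($r{\left(N \right)} = \left(N^{2} + \left(11 + 4^{2} + 10 N\right) N\right) + N = \left(N^{2} + \left(11 + 16 + 10 N\right) N\right) + N = \left(N^{2} + \left(27 + 10 N\right) N\right) + N = \left(N^{2} + N \left(27 + 10 N\right)\right) + N = N + N^{2} + N \left(27 + 10 N\right)$)
$\frac{1}{- 9 \left(m{\left(3 \right)} + 47\right) + r{\left(-94 \right)}} = \frac{1}{- 9 \left(-5 + 47\right) - 94 \left(28 + 11 \left(-94\right)\right)} = \frac{1}{\left(-9\right) 42 - 94 \left(28 - 1034\right)} = \frac{1}{-378 - -94564} = \frac{1}{-378 + 94564} = \frac{1}{94186}$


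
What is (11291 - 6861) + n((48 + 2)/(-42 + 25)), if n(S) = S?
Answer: 75260/17 ≈ 4427.1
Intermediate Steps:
(11291 - 6861) + n((48 + 2)/(-42 + 25)) = (11291 - 6861) + (48 + 2)/(-42 + 25) = 4430 + 50/(-17) = 4430 + 50*(-1/17) = 4430 - 50/17 = 75260/17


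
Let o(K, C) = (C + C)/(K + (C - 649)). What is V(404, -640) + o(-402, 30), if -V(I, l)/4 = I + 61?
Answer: -1899120/1021 ≈ -1860.1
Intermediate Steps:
o(K, C) = 2*C/(-649 + C + K) (o(K, C) = (2*C)/(K + (-649 + C)) = (2*C)/(-649 + C + K) = 2*C/(-649 + C + K))
V(I, l) = -244 - 4*I (V(I, l) = -4*(I + 61) = -4*(61 + I) = -244 - 4*I)
V(404, -640) + o(-402, 30) = (-244 - 4*404) + 2*30/(-649 + 30 - 402) = (-244 - 1616) + 2*30/(-1021) = -1860 + 2*30*(-1/1021) = -1860 - 60/1021 = -1899120/1021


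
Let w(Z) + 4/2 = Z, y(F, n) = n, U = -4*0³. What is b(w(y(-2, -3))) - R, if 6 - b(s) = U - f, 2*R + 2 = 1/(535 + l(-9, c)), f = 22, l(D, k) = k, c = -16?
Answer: 30101/1038 ≈ 28.999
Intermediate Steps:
U = 0 (U = -4*0 = 0)
w(Z) = -2 + Z
R = -1037/1038 (R = -1 + 1/(2*(535 - 16)) = -1 + (½)/519 = -1 + (½)*(1/519) = -1 + 1/1038 = -1037/1038 ≈ -0.99904)
b(s) = 28 (b(s) = 6 - (0 - 1*22) = 6 - (0 - 22) = 6 - 1*(-22) = 6 + 22 = 28)
b(w(y(-2, -3))) - R = 28 - 1*(-1037/1038) = 28 + 1037/1038 = 30101/1038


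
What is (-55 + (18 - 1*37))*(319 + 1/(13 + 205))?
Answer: -2573091/109 ≈ -23606.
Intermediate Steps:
(-55 + (18 - 1*37))*(319 + 1/(13 + 205)) = (-55 + (18 - 37))*(319 + 1/218) = (-55 - 19)*(319 + 1/218) = -74*69543/218 = -2573091/109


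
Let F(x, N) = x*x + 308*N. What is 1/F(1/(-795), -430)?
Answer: -632025/83705390999 ≈ -7.5506e-6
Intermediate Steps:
F(x, N) = x² + 308*N
1/F(1/(-795), -430) = 1/((1/(-795))² + 308*(-430)) = 1/((-1/795)² - 132440) = 1/(1/632025 - 132440) = 1/(-83705390999/632025) = -632025/83705390999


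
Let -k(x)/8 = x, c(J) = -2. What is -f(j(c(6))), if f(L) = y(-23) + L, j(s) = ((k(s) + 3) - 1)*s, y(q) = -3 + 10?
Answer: 29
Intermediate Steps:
k(x) = -8*x
y(q) = 7
j(s) = s*(2 - 8*s) (j(s) = ((-8*s + 3) - 1)*s = ((3 - 8*s) - 1)*s = (2 - 8*s)*s = s*(2 - 8*s))
f(L) = 7 + L
-f(j(c(6))) = -(7 + 2*(-2)*(1 - 4*(-2))) = -(7 + 2*(-2)*(1 + 8)) = -(7 + 2*(-2)*9) = -(7 - 36) = -1*(-29) = 29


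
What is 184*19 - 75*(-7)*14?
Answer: 10846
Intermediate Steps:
184*19 - 75*(-7)*14 = 3496 - (-525)*14 = 3496 - 1*(-7350) = 3496 + 7350 = 10846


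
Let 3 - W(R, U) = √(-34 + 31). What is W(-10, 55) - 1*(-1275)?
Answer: 1278 - I*√3 ≈ 1278.0 - 1.732*I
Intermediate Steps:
W(R, U) = 3 - I*√3 (W(R, U) = 3 - √(-34 + 31) = 3 - √(-3) = 3 - I*√3)
W(-10, 55) - 1*(-1275) = (3 - I*√3) - 1*(-1275) = (3 - I*√3) + 1275 = 1278 - I*√3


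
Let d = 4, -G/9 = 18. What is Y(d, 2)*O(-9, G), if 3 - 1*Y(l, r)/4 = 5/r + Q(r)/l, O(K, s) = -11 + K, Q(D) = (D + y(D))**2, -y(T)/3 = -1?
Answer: 460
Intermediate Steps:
G = -162 (G = -9*18 = -162)
y(T) = 3 (y(T) = -3*(-1) = 3)
Q(D) = (3 + D)**2 (Q(D) = (D + 3)**2 = (3 + D)**2)
Y(l, r) = 12 - 20/r - 4*(3 + r)**2/l (Y(l, r) = 12 - 4*(5/r + (3 + r)**2/l) = 12 + (-20/r - 4*(3 + r)**2/l) = 12 - 20/r - 4*(3 + r)**2/l)
Y(d, 2)*O(-9, G) = (12 - 20/2 - 4*(3 + 2)**2/4)*(-11 - 9) = (12 - 20*1/2 - 4*1/4*5**2)*(-20) = (12 - 10 - 4*1/4*25)*(-20) = (12 - 10 - 25)*(-20) = -23*(-20) = 460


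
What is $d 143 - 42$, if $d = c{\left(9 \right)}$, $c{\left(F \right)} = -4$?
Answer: $-614$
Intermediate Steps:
$d = -4$
$d 143 - 42 = \left(-4\right) 143 - 42 = -572 - 42 = -614$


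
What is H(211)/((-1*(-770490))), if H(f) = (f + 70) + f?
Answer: 82/128415 ≈ 0.00063855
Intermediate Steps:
H(f) = 70 + 2*f (H(f) = (70 + f) + f = 70 + 2*f)
H(211)/((-1*(-770490))) = (70 + 2*211)/((-1*(-770490))) = (70 + 422)/770490 = 492*(1/770490) = 82/128415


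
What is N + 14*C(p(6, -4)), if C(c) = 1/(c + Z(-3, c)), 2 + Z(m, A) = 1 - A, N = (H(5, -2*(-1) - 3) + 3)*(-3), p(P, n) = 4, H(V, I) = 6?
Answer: -41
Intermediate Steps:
N = -27 (N = (6 + 3)*(-3) = 9*(-3) = -27)
Z(m, A) = -1 - A (Z(m, A) = -2 + (1 - A) = -1 - A)
C(c) = -1 (C(c) = 1/(c + (-1 - c)) = 1/(-1) = -1)
N + 14*C(p(6, -4)) = -27 + 14*(-1) = -27 - 14 = -41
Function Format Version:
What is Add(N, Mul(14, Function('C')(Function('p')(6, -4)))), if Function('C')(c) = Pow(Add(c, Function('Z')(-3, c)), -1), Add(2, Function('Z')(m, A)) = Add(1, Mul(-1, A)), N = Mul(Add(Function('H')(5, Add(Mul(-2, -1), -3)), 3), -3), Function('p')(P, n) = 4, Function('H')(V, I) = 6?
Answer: -41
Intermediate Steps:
N = -27 (N = Mul(Add(6, 3), -3) = Mul(9, -3) = -27)
Function('Z')(m, A) = Add(-1, Mul(-1, A)) (Function('Z')(m, A) = Add(-2, Add(1, Mul(-1, A))) = Add(-1, Mul(-1, A)))
Function('C')(c) = -1 (Function('C')(c) = Pow(Add(c, Add(-1, Mul(-1, c))), -1) = Pow(-1, -1) = -1)
Add(N, Mul(14, Function('C')(Function('p')(6, -4)))) = Add(-27, Mul(14, -1)) = Add(-27, -14) = -41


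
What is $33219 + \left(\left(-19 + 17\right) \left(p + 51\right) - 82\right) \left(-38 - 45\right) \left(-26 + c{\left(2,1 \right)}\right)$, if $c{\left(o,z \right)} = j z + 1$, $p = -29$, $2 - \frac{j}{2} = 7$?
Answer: $-332811$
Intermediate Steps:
$j = -10$ ($j = 4 - 14 = -10$)
$c{\left(o,z \right)} = 1 - 10 z$ ($c{\left(o,z \right)} = - 10 z + 1 = 1 - 10 z$)
$33219 + \left(\left(-19 + 17\right) \left(p + 51\right) - 82\right) \left(-38 - 45\right) \left(-26 + c{\left(2,1 \right)}\right) = 33219 + \left(\left(-19 + 17\right) \left(-29 + 51\right) - 82\right) \left(-38 - 45\right) \left(-26 + \left(1 - 10\right)\right) = 33219 + \left(\left(-2\right) 22 - 82\right) \left(- 83 \left(-26 + \left(1 - 10\right)\right)\right) = 33219 + \left(-44 - 82\right) \left(- 83 \left(-26 - 9\right)\right) = 33219 - 126 \left(\left(-83\right) \left(-35\right)\right) = 33219 - 366030 = -332811$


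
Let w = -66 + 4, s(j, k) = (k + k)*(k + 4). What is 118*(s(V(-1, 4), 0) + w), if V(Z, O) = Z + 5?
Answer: -7316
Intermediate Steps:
V(Z, O) = 5 + Z
s(j, k) = 2*k*(4 + k) (s(j, k) = (2*k)*(4 + k) = 2*k*(4 + k))
w = -62
118*(s(V(-1, 4), 0) + w) = 118*(2*0*(4 + 0) - 62) = 118*(2*0*4 - 62) = 118*(0 - 62) = 118*(-62) = -7316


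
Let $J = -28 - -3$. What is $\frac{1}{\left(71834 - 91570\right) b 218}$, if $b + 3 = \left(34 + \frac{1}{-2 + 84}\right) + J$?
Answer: $- \frac{41}{1060553432} \approx -3.8659 \cdot 10^{-8}$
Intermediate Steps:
$J = -25$ ($J = -28 + 3 = -25$)
$b = \frac{493}{82}$ ($b = -3 - \left(-9 - \frac{1}{-2 + 84}\right) = -3 - \left(-9 - \frac{1}{82}\right) = -3 + \left(\left(34 + \frac{1}{82}\right) - 25\right) = -3 + \left(\frac{2789}{82} - 25\right) = -3 + \frac{739}{82} = \frac{493}{82} \approx 6.0122$)
$\frac{1}{\left(71834 - 91570\right) b 218} = \frac{1}{\left(71834 - 91570\right) \frac{493}{82} \cdot 218} = \frac{1}{\left(-19736\right) \frac{53737}{41}} = \left(- \frac{1}{19736}\right) \frac{41}{53737} = - \frac{41}{1060553432}$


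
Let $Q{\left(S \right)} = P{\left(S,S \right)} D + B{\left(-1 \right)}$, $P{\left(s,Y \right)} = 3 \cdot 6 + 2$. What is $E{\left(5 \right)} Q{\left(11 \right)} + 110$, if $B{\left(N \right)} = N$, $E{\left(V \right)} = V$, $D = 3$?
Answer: $405$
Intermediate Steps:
$P{\left(s,Y \right)} = 20$ ($P{\left(s,Y \right)} = 18 + 2 = 20$)
$Q{\left(S \right)} = 59$ ($Q{\left(S \right)} = 20 \cdot 3 - 1 = 60 - 1 = 59$)
$E{\left(5 \right)} Q{\left(11 \right)} + 110 = 5 \cdot 59 + 110 = 295 + 110 = 405$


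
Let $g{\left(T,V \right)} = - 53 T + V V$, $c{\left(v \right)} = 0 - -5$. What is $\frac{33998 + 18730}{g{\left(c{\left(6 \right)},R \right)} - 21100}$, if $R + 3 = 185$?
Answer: $\frac{52728}{11759} \approx 4.4841$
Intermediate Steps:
$R = 182$ ($R = -3 + 185 = 182$)
$c{\left(v \right)} = 5$ ($c{\left(v \right)} = 0 + 5 = 5$)
$g{\left(T,V \right)} = V^{2} - 53 T$ ($g{\left(T,V \right)} = - 53 T + V^{2} = V^{2} - 53 T$)
$\frac{33998 + 18730}{g{\left(c{\left(6 \right)},R \right)} - 21100} = \frac{33998 + 18730}{\left(182^{2} - 265\right) - 21100} = \frac{52728}{\left(33124 - 265\right) - 21100} = \frac{52728}{32859 - 21100} = \frac{52728}{11759}$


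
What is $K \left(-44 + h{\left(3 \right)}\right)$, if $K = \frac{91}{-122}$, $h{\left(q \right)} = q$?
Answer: $\frac{3731}{122} \approx 30.582$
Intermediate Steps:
$K = - \frac{91}{122}$ ($K = 91 \left(- \frac{1}{122}\right) = - \frac{91}{122} \approx -0.7459$)
$K \left(-44 + h{\left(3 \right)}\right) = - \frac{91 \left(-44 + 3\right)}{122} = \left(- \frac{91}{122}\right) \left(-41\right) = \frac{3731}{122}$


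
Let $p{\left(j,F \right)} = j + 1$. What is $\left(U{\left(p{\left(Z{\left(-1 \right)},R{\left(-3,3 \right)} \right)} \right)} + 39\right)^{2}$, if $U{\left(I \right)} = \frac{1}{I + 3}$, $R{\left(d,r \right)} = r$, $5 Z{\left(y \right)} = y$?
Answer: $\frac{556516}{361} \approx 1541.6$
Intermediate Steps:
$Z{\left(y \right)} = \frac{y}{5}$
$p{\left(j,F \right)} = 1 + j$
$U{\left(I \right)} = \frac{1}{3 + I}$
$\left(U{\left(p{\left(Z{\left(-1 \right)},R{\left(-3,3 \right)} \right)} \right)} + 39\right)^{2} = \left(\frac{1}{3 + \left(1 + \frac{1}{5} \left(-1\right)\right)} + 39\right)^{2} = \left(\frac{1}{3 + \left(1 - \frac{1}{5}\right)} + 39\right)^{2} = \left(\frac{1}{3 + \frac{4}{5}} + 39\right)^{2} = \left(\frac{1}{\frac{19}{5}} + 39\right)^{2} = \left(\frac{5}{19} + 39\right)^{2} = \left(\frac{746}{19}\right)^{2} = \frac{556516}{361}$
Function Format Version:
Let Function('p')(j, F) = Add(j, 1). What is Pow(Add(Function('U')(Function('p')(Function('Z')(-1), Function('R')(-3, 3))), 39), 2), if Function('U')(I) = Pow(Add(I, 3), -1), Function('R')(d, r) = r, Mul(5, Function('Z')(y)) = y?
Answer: Rational(556516, 361) ≈ 1541.6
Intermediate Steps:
Function('Z')(y) = Mul(Rational(1, 5), y)
Function('p')(j, F) = Add(1, j)
Function('U')(I) = Pow(Add(3, I), -1)
Pow(Add(Function('U')(Function('p')(Function('Z')(-1), Function('R')(-3, 3))), 39), 2) = Pow(Add(Pow(Add(3, Add(1, Mul(Rational(1, 5), -1))), -1), 39), 2) = Pow(Add(Pow(Add(3, Add(1, Rational(-1, 5))), -1), 39), 2) = Pow(Add(Pow(Add(3, Rational(4, 5)), -1), 39), 2) = Pow(Add(Pow(Rational(19, 5), -1), 39), 2) = Pow(Add(Rational(5, 19), 39), 2) = Pow(Rational(746, 19), 2) = Rational(556516, 361)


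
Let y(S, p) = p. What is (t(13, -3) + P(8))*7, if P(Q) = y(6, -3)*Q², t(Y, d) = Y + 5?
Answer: -1218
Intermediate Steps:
t(Y, d) = 5 + Y
P(Q) = -3*Q²
(t(13, -3) + P(8))*7 = ((5 + 13) - 3*8²)*7 = (18 - 3*64)*7 = (18 - 192)*7 = -174*7 = -1218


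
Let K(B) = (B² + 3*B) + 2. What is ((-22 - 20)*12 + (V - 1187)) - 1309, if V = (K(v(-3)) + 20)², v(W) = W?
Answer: -2516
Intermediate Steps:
K(B) = 2 + B² + 3*B
V = 484 (V = ((2 + (-3)² + 3*(-3)) + 20)² = ((2 + 9 - 9) + 20)² = (2 + 20)² = 22² = 484)
((-22 - 20)*12 + (V - 1187)) - 1309 = ((-22 - 20)*12 + (484 - 1187)) - 1309 = (-42*12 - 703) - 1309 = (-504 - 703) - 1309 = -1207 - 1309 = -2516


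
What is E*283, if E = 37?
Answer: 10471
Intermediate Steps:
E*283 = 37*283 = 10471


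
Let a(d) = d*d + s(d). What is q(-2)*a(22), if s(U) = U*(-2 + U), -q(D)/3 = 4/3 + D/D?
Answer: -6468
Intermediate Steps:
q(D) = -7 (q(D) = -3*(4/3 + D/D) = -3*(4*(1/3) + 1) = -3*(4/3 + 1) = -3*7/3 = -7)
a(d) = d**2 + d*(-2 + d) (a(d) = d*d + d*(-2 + d) = d**2 + d*(-2 + d))
q(-2)*a(22) = -14*22*(-1 + 22) = -14*22*21 = -7*924 = -6468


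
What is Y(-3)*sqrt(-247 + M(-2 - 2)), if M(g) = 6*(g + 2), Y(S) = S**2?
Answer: 9*I*sqrt(259) ≈ 144.84*I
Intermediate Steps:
M(g) = 12 + 6*g (M(g) = 6*(2 + g) = 12 + 6*g)
Y(-3)*sqrt(-247 + M(-2 - 2)) = (-3)**2*sqrt(-247 + (12 + 6*(-2 - 2))) = 9*sqrt(-247 + (12 + 6*(-4))) = 9*sqrt(-247 + (12 - 24)) = 9*sqrt(-247 - 12) = 9*sqrt(-259) = 9*(I*sqrt(259)) = 9*I*sqrt(259)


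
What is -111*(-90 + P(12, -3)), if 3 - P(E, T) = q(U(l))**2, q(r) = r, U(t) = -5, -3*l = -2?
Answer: 12432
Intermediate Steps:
l = 2/3 (l = -1/3*(-2) = 2/3 ≈ 0.66667)
P(E, T) = -22 (P(E, T) = 3 - 1*(-5)**2 = 3 - 1*25 = 3 - 25 = -22)
-111*(-90 + P(12, -3)) = -111*(-90 - 22) = -111*(-112) = 12432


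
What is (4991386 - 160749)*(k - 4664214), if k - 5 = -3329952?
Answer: -38616889910557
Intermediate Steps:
k = -3329947 (k = 5 - 3329952 = -3329947)
(4991386 - 160749)*(k - 4664214) = (4991386 - 160749)*(-3329947 - 4664214) = 4830637*(-7994161) = -38616889910557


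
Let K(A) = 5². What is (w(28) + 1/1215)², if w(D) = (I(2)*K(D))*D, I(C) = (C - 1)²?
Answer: 723351951001/1476225 ≈ 4.9000e+5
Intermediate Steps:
K(A) = 25
I(C) = (-1 + C)²
w(D) = 25*D (w(D) = ((-1 + 2)²*25)*D = (1²*25)*D = (1*25)*D = 25*D)
(w(28) + 1/1215)² = (25*28 + 1/1215)² = (700 + 1/1215)² = (850501/1215)² = 723351951001/1476225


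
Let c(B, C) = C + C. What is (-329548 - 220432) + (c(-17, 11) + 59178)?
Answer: -490780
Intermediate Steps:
c(B, C) = 2*C
(-329548 - 220432) + (c(-17, 11) + 59178) = (-329548 - 220432) + (2*11 + 59178) = -549980 + (22 + 59178) = -549980 + 59200 = -490780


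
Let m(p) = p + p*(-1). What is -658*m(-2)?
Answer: 0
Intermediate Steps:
m(p) = 0 (m(p) = p - p = 0)
-658*m(-2) = -658*0 = -47*0 = 0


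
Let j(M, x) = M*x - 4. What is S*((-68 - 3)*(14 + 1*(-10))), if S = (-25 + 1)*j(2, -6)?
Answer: -109056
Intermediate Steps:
j(M, x) = -4 + M*x
S = 384 (S = (-25 + 1)*(-4 + 2*(-6)) = -24*(-4 - 12) = -24*(-16) = 384)
S*((-68 - 3)*(14 + 1*(-10))) = 384*((-68 - 3)*(14 + 1*(-10))) = 384*(-71*(14 - 10)) = 384*(-71*4) = 384*(-284) = -109056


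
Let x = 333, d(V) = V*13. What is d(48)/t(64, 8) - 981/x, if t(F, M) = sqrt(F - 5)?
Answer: -109/37 + 624*sqrt(59)/59 ≈ 78.292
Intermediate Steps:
t(F, M) = sqrt(-5 + F)
d(V) = 13*V
d(48)/t(64, 8) - 981/x = (13*48)/(sqrt(-5 + 64)) - 981/333 = 624/(sqrt(59)) - 981*1/333 = 624*(sqrt(59)/59) - 109/37 = 624*sqrt(59)/59 - 109/37 = -109/37 + 624*sqrt(59)/59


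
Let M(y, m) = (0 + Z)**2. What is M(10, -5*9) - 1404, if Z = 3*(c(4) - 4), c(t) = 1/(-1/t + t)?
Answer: -31964/25 ≈ -1278.6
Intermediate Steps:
c(t) = 1/(t - 1/t)
Z = -56/5 (Z = 3*(4/(-1 + 4**2) - 4) = 3*(4/(-1 + 16) - 4) = 3*(4/15 - 4) = 3*(-56/15) = -56/5 ≈ -11.200)
M(y, m) = 3136/25 (M(y, m) = (0 - 56/5)**2 = (-56/5)**2 = 3136/25)
M(10, -5*9) - 1404 = 3136/25 - 1404 = -31964/25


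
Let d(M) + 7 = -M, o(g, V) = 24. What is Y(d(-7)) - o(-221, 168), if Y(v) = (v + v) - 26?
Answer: -50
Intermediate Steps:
d(M) = -7 - M
Y(v) = -26 + 2*v (Y(v) = 2*v - 26 = -26 + 2*v)
Y(d(-7)) - o(-221, 168) = (-26 + 2*(-7 - 1*(-7))) - 1*24 = (-26 + 2*(-7 + 7)) - 24 = (-26 + 2*0) - 24 = (-26 + 0) - 24 = -26 - 24 = -50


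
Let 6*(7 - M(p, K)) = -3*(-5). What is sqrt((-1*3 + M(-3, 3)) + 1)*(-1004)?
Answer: -502*sqrt(10) ≈ -1587.5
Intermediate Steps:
M(p, K) = 9/2 (M(p, K) = 7 - (-1)*(-5)/2 = 7 - 1/6*15 = 7 - 5/2 = 9/2)
sqrt((-1*3 + M(-3, 3)) + 1)*(-1004) = sqrt((-1*3 + 9/2) + 1)*(-1004) = sqrt((-3 + 9/2) + 1)*(-1004) = sqrt(3/2 + 1)*(-1004) = sqrt(5/2)*(-1004) = (sqrt(10)/2)*(-1004) = -502*sqrt(10)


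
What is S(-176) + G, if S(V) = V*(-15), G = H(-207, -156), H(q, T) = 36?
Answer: 2676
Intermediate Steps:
G = 36
S(V) = -15*V
S(-176) + G = -15*(-176) + 36 = 2640 + 36 = 2676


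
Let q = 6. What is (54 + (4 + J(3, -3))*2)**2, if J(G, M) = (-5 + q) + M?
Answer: 3364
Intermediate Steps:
J(G, M) = 1 + M (J(G, M) = (-5 + 6) + M = 1 + M)
(54 + (4 + J(3, -3))*2)**2 = (54 + (4 + (1 - 3))*2)**2 = (54 + (4 - 2)*2)**2 = (54 + 2*2)**2 = (54 + 4)**2 = 58**2 = 3364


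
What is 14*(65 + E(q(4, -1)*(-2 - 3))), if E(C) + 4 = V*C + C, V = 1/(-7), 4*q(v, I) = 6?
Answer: 764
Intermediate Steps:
q(v, I) = 3/2 (q(v, I) = (1/4)*6 = 3/2)
V = -1/7 ≈ -0.14286
E(C) = -4 + 6*C/7 (E(C) = -4 + (-C/7 + C) = -4 + 6*C/7)
14*(65 + E(q(4, -1)*(-2 - 3))) = 14*(65 + (-4 + 6*(3*(-2 - 3)/2)/7)) = 14*(65 + (-4 + 6*((3/2)*(-5))/7)) = 14*(65 + (-4 + (6/7)*(-15/2))) = 14*(65 + (-4 - 45/7)) = 14*(65 - 73/7) = 14*(382/7) = 764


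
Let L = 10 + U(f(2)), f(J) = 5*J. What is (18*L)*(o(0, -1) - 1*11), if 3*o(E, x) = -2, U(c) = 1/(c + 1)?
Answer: -23310/11 ≈ -2119.1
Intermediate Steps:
U(c) = 1/(1 + c)
o(E, x) = -⅔ (o(E, x) = (⅓)*(-2) = -⅔)
L = 111/11 (L = 10 + 1/(1 + 5*2) = 10 + 1/(1 + 10) = 10 + 1/11 = 111/11 ≈ 10.091)
(18*L)*(o(0, -1) - 1*11) = (18*(111/11))*(-⅔ - 1*11) = 1998*(-⅔ - 11)/11 = (1998/11)*(-35/3) = -23310/11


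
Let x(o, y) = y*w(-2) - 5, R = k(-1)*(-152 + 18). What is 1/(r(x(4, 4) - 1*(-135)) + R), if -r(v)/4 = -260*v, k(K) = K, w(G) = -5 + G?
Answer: 1/106214 ≈ 9.4150e-6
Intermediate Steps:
R = 134 (R = -(-152 + 18) = -1*(-134) = 134)
x(o, y) = -5 - 7*y (x(o, y) = y*(-5 - 2) - 5 = y*(-7) - 5 = -7*y - 5 = -5 - 7*y)
r(v) = 1040*v (r(v) = -(-1040)*v = 1040*v)
1/(r(x(4, 4) - 1*(-135)) + R) = 1/(1040*((-5 - 7*4) - 1*(-135)) + 134) = 1/(1040*((-5 - 28) + 135) + 134) = 1/(1040*(-33 + 135) + 134) = 1/(1040*102 + 134) = 1/(106080 + 134) = 1/106214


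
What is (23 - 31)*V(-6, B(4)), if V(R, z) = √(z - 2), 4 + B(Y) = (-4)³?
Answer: -8*I*√70 ≈ -66.933*I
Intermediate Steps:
B(Y) = -68 (B(Y) = -4 + (-4)³ = -4 - 64 = -68)
V(R, z) = √(-2 + z)
(23 - 31)*V(-6, B(4)) = (23 - 31)*√(-2 - 68) = -8*I*√70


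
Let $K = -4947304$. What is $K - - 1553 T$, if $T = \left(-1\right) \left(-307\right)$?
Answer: $-4470533$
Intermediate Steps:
$T = 307$
$K - - 1553 T = -4947304 - \left(-1553\right) 307 = -4947304 - -476771 = -4947304 + 476771 = -4470533$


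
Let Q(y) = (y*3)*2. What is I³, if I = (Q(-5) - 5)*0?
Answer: 0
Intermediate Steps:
Q(y) = 6*y (Q(y) = (3*y)*2 = 6*y)
I = 0 (I = (6*(-5) - 5)*0 = (-30 - 5)*0 = -35*0 = 0)
I³ = 0³ = 0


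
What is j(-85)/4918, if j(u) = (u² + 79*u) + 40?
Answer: 275/2459 ≈ 0.11183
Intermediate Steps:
j(u) = 40 + u² + 79*u
j(-85)/4918 = (40 + (-85)² + 79*(-85))/4918 = (40 + 7225 - 6715)*(1/4918) = 550*(1/4918) = 275/2459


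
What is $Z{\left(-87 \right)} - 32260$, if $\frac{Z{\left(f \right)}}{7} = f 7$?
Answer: $-36523$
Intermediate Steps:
$Z{\left(f \right)} = 49 f$ ($Z{\left(f \right)} = 7 f 7 = 7 \cdot 7 f = 49 f$)
$Z{\left(-87 \right)} - 32260 = 49 \left(-87\right) - 32260 = -4263 - 32260 = -36523$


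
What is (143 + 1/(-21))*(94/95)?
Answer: 14852/105 ≈ 141.45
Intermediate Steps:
(143 + 1/(-21))*(94/95) = (143 - 1/21)*(94*(1/95)) = (3002/21)*(94/95) = 14852/105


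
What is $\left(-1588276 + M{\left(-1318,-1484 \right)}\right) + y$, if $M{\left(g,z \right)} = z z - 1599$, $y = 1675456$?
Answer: $2287837$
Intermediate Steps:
$M{\left(g,z \right)} = -1599 + z^{2}$ ($M{\left(g,z \right)} = z^{2} - 1599 = -1599 + z^{2}$)
$\left(-1588276 + M{\left(-1318,-1484 \right)}\right) + y = \left(-1588276 - \left(1599 - \left(-1484\right)^{2}\right)\right) + 1675456 = \left(-1588276 + \left(-1599 + 2202256\right)\right) + 1675456 = \left(-1588276 + 2200657\right) + 1675456 = 612381 + 1675456 = 2287837$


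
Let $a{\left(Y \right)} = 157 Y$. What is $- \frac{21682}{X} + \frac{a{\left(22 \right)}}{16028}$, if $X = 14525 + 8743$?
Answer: $- \frac{16696964}{23308719} \approx -0.71634$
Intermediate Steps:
$X = 23268$
$- \frac{21682}{X} + \frac{a{\left(22 \right)}}{16028} = - \frac{21682}{23268} + \frac{157 \cdot 22}{16028} = \left(-21682\right) \frac{1}{23268} + 3454 \cdot \frac{1}{16028} = - \frac{10841}{11634} + \frac{1727}{8014} = - \frac{16696964}{23308719}$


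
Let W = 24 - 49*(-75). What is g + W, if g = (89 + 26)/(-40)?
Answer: 29569/8 ≈ 3696.1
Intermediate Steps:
W = 3699 (W = 24 + 3675 = 3699)
g = -23/8 (g = -1/40*115 = -23/8 ≈ -2.8750)
g + W = -23/8 + 3699 = 29569/8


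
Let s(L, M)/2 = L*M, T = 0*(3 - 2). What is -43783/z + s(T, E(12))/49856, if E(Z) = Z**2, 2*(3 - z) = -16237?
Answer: -87566/16243 ≈ -5.3910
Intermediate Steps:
T = 0 (T = 0*1 = 0)
z = 16243/2 (z = 3 - 1/2*(-16237) = 3 + 16237/2 = 16243/2 ≈ 8121.5)
s(L, M) = 2*L*M (s(L, M) = 2*(L*M) = 2*L*M)
-43783/z + s(T, E(12))/49856 = -43783/16243/2 + (2*0*12**2)/49856 = -43783*2/16243 + (2*0*144)*(1/49856) = -87566/16243 + 0*(1/49856) = -87566/16243 + 0 = -87566/16243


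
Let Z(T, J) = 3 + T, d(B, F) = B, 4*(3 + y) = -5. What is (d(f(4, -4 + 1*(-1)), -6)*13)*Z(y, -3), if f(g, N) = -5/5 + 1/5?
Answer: 13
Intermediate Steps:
y = -17/4 (y = -3 + (¼)*(-5) = -3 - 5/4 = -17/4 ≈ -4.2500)
f(g, N) = -⅘ (f(g, N) = -5*⅕ + 1*(⅕) = -1 + ⅕ = -⅘)
(d(f(4, -4 + 1*(-1)), -6)*13)*Z(y, -3) = (-⅘*13)*(3 - 17/4) = -52/5*(-5/4) = 13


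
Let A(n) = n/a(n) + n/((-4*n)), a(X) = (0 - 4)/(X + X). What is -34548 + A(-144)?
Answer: -179665/4 ≈ -44916.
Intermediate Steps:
a(X) = -2/X (a(X) = -4*1/(2*X) = -2/X)
A(n) = -¼ - n²/2 (A(n) = n/((-2/n)) + n/((-4*n)) = n*(-n/2) + n*(-1/(4*n)) = -n²/2 - ¼ = -¼ - n²/2)
-34548 + A(-144) = -34548 + (-¼ - ½*(-144)²) = -34548 + (-¼ - ½*20736) = -34548 + (-¼ - 10368) = -34548 - 41473/4 = -179665/4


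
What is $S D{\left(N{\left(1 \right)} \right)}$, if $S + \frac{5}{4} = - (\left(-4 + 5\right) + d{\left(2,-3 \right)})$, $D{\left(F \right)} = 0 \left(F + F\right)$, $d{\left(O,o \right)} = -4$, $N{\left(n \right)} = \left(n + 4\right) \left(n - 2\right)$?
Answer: $0$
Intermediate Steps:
$N{\left(n \right)} = \left(-2 + n\right) \left(4 + n\right)$ ($N{\left(n \right)} = \left(4 + n\right) \left(-2 + n\right) = \left(-2 + n\right) \left(4 + n\right)$)
$D{\left(F \right)} = 0$ ($D{\left(F \right)} = 0 \cdot 2 F = 0$)
$S = \frac{7}{4}$ ($S = - \frac{5}{4} - \left(\left(-4 + 5\right) - 4\right) = - \frac{5}{4} - \left(1 - 4\right) = - \frac{5}{4} - -3 = - \frac{5}{4} + 3 = \frac{7}{4} \approx 1.75$)
$S D{\left(N{\left(1 \right)} \right)} = \frac{7}{4} \cdot 0 = 0$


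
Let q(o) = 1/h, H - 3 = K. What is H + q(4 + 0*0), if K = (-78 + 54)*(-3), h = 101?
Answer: 7576/101 ≈ 75.010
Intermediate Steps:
K = 72 (K = -24*(-3) = 72)
H = 75 (H = 3 + 72 = 75)
q(o) = 1/101
H + q(4 + 0*0) = 75 + 1/101 = 7576/101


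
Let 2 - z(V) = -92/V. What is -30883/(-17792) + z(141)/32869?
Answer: 143134813315/82457539968 ≈ 1.7359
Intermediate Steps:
z(V) = 2 + 92/V (z(V) = 2 - (-92)/V = 2 + 92/V)
-30883/(-17792) + z(141)/32869 = -30883/(-17792) + (2 + 92/141)/32869 = -30883*(-1/17792) + (2 + 92*(1/141))*(1/32869) = 30883/17792 + (2 + 92/141)*(1/32869) = 30883/17792 + (374/141)*(1/32869) = 30883/17792 + 374/4634529 = 143134813315/82457539968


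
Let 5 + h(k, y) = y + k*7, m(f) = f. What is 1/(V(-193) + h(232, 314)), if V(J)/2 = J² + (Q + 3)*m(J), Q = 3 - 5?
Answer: 1/76045 ≈ 1.3150e-5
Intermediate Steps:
Q = -2
h(k, y) = -5 + y + 7*k (h(k, y) = -5 + (y + k*7) = -5 + (y + 7*k) = -5 + y + 7*k)
V(J) = 2*J + 2*J² (V(J) = 2*(J² + (-2 + 3)*J) = 2*(J² + 1*J) = 2*(J² + J) = 2*(J + J²) = 2*J + 2*J²)
1/(V(-193) + h(232, 314)) = 1/(2*(-193)*(1 - 193) + (-5 + 314 + 7*232)) = 1/(2*(-193)*(-192) + (-5 + 314 + 1624)) = 1/(74112 + 1933) = 1/76045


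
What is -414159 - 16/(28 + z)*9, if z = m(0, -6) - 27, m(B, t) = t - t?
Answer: -414303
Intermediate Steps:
m(B, t) = 0
z = -27 (z = 0 - 27 = -27)
-414159 - 16/(28 + z)*9 = -414159 - 16/(28 - 27)*9 = -414159 - 16/1*9 = -414159 - 16*1*9 = -414159 - 16*9 = -414159 - 144 = -414303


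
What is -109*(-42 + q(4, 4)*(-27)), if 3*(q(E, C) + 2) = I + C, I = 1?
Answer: 3597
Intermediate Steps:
q(E, C) = -5/3 + C/3 (q(E, C) = -2 + (1 + C)/3 = -2 + (1/3 + C/3) = -5/3 + C/3)
-109*(-42 + q(4, 4)*(-27)) = -109*(-42 + (-5/3 + (1/3)*4)*(-27)) = -109*(-42 + (-5/3 + 4/3)*(-27)) = -109*(-42 - 1/3*(-27)) = -109*(-42 + 9) = -109*(-33) = 3597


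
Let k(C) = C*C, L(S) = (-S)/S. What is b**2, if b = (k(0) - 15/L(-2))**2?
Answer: 50625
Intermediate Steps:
L(S) = -1
k(C) = C**2
b = 225 (b = (0**2 - 15/(-1))**2 = (0 - 15*(-1))**2 = (0 + 15)**2 = 15**2 = 225)
b**2 = 225**2 = 50625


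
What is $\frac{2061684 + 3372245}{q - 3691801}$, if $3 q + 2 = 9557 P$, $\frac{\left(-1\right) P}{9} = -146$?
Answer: $\frac{16301787}{1482493} \approx 10.996$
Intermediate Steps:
$P = 1314$ ($P = \left(-9\right) \left(-146\right) = 1314$)
$q = \frac{12557896}{3}$ ($q = - \frac{2}{3} + \frac{9557 \cdot 1314}{3} = - \frac{2}{3} + \frac{1}{3} \cdot 12557898 = - \frac{2}{3} + 4185966 = \frac{12557896}{3} \approx 4.186 \cdot 10^{6}$)
$\frac{2061684 + 3372245}{q - 3691801} = \frac{2061684 + 3372245}{\frac{12557896}{3} - 3691801} = \frac{5433929}{\frac{1482493}{3}} = 5433929 \cdot \frac{3}{1482493} = \frac{16301787}{1482493}$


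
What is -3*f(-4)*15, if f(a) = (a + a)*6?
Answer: 2160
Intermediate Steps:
f(a) = 12*a (f(a) = (2*a)*6 = 12*a)
-3*f(-4)*15 = -36*(-4)*15 = -3*(-48)*15 = 144*15 = 2160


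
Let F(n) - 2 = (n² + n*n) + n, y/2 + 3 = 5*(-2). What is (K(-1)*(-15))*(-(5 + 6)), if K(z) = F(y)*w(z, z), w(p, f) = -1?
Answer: -219120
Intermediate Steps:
y = -26 (y = -6 + 2*(5*(-2)) = -6 + 2*(-10) = -6 - 20 = -26)
F(n) = 2 + n + 2*n² (F(n) = 2 + ((n² + n*n) + n) = 2 + ((n² + n²) + n) = 2 + (2*n² + n) = 2 + (n + 2*n²) = 2 + n + 2*n²)
K(z) = -1328 (K(z) = (2 - 26 + 2*(-26)²)*(-1) = (2 - 26 + 2*676)*(-1) = (2 - 26 + 1352)*(-1) = 1328*(-1) = -1328)
(K(-1)*(-15))*(-(5 + 6)) = (-1328*(-15))*(-(5 + 6)) = 19920*(-1*11) = 19920*(-11) = -219120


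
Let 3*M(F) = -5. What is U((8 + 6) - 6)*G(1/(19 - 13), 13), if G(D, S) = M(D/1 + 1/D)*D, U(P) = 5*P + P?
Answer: -40/3 ≈ -13.333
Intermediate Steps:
U(P) = 6*P
M(F) = -5/3 (M(F) = (⅓)*(-5) = -5/3)
G(D, S) = -5*D/3
U((8 + 6) - 6)*G(1/(19 - 13), 13) = (6*((8 + 6) - 6))*(-5/(3*(19 - 13))) = (6*(14 - 6))*(-5/3/6) = (6*8)*(-5/3*⅙) = 48*(-5/18) = -40/3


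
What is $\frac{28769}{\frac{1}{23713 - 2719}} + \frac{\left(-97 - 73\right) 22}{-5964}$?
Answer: $\frac{900528792461}{1491} \approx 6.0398 \cdot 10^{8}$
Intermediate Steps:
$\frac{28769}{\frac{1}{23713 - 2719}} + \frac{\left(-97 - 73\right) 22}{-5964} = \frac{28769}{\frac{1}{20994}} + \left(-170\right) 22 \left(- \frac{1}{5964}\right) = 28769 \frac{1}{\frac{1}{20994}} - - \frac{935}{1491} = 28769 \cdot 20994 + \frac{935}{1491} = 603976386 + \frac{935}{1491} = \frac{900528792461}{1491}$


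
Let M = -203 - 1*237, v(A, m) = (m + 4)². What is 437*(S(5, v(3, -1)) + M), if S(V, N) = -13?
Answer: -197961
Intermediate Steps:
v(A, m) = (4 + m)²
M = -440 (M = -203 - 237 = -440)
437*(S(5, v(3, -1)) + M) = 437*(-13 - 440) = 437*(-453) = -197961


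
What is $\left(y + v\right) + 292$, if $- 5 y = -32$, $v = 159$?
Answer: $\frac{2287}{5} \approx 457.4$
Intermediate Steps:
$y = \frac{32}{5}$ ($y = \left(- \frac{1}{5}\right) \left(-32\right) = \frac{32}{5} \approx 6.4$)
$\left(y + v\right) + 292 = \left(\frac{32}{5} + 159\right) + 292 = \frac{827}{5} + 292 = \frac{2287}{5}$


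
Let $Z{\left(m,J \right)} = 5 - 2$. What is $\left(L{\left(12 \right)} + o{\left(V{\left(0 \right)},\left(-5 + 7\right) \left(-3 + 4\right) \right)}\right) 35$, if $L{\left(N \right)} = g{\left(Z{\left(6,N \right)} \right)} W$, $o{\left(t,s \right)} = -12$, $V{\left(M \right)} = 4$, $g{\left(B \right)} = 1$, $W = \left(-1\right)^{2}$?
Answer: $-385$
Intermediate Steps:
$Z{\left(m,J \right)} = 3$
$W = 1$
$L{\left(N \right)} = 1$ ($L{\left(N \right)} = 1 \cdot 1 = 1$)
$\left(L{\left(12 \right)} + o{\left(V{\left(0 \right)},\left(-5 + 7\right) \left(-3 + 4\right) \right)}\right) 35 = \left(1 - 12\right) 35 = \left(-11\right) 35 = -385$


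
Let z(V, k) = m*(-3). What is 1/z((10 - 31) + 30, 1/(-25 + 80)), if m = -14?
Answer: 1/42 ≈ 0.023810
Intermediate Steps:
z(V, k) = 42 (z(V, k) = -14*(-3) = 42)
1/z((10 - 31) + 30, 1/(-25 + 80)) = 1/42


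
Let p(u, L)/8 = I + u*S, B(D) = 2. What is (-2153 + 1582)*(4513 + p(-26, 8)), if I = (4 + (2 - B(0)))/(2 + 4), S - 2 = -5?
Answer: -8808817/3 ≈ -2.9363e+6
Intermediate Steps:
S = -3 (S = 2 - 5 = -3)
I = 2/3 (I = (4 + (2 - 1*2))/(2 + 4) = (4 + (2 - 2))/6 = (4 + 0)*(1/6) = 4*(1/6) = 2/3 ≈ 0.66667)
p(u, L) = 16/3 - 24*u (p(u, L) = 8*(2/3 + u*(-3)) = 8*(2/3 - 3*u) = 16/3 - 24*u)
(-2153 + 1582)*(4513 + p(-26, 8)) = (-2153 + 1582)*(4513 + (16/3 - 24*(-26))) = -571*(4513 + (16/3 + 624)) = -571*(4513 + 1888/3) = -571*15427/3 = -8808817/3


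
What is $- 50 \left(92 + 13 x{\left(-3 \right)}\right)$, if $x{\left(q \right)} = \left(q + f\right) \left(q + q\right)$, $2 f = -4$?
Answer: $-24100$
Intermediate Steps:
$f = -2$ ($f = \frac{1}{2} \left(-4\right) = -2$)
$x{\left(q \right)} = 2 q \left(-2 + q\right)$ ($x{\left(q \right)} = \left(q - 2\right) \left(q + q\right) = \left(-2 + q\right) 2 q = 2 q \left(-2 + q\right)$)
$- 50 \left(92 + 13 x{\left(-3 \right)}\right) = - 50 \left(92 + 13 \cdot 2 \left(-3\right) \left(-2 - 3\right)\right) = - 50 \left(92 + 13 \cdot 2 \left(-3\right) \left(-5\right)\right) = - 50 \left(92 + 13 \cdot 30\right) = - 50 \left(92 + 390\right) = \left(-50\right) 482 = -24100$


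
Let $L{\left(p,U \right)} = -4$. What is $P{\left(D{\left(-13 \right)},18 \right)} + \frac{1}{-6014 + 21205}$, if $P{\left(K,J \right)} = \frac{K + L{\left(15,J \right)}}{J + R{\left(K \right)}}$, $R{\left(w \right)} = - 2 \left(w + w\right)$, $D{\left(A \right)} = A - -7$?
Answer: $- \frac{75934}{319011} \approx -0.23803$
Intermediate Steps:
$D{\left(A \right)} = 7 + A$ ($D{\left(A \right)} = A + 7 = 7 + A$)
$R{\left(w \right)} = - 4 w$ ($R{\left(w \right)} = - 2 \cdot 2 w = - 4 w$)
$P{\left(K,J \right)} = \frac{-4 + K}{J - 4 K}$ ($P{\left(K,J \right)} = \frac{K - 4}{J - 4 K} = \frac{-4 + K}{J - 4 K}$)
$P{\left(D{\left(-13 \right)},18 \right)} + \frac{1}{-6014 + 21205} = \frac{-4 + \left(7 - 13\right)}{18 - 4 \left(7 - 13\right)} + \frac{1}{-6014 + 21205} = \frac{-4 - 6}{18 - -24} + \frac{1}{15191} = \frac{1}{18 + 24} \left(-10\right) + \frac{1}{15191} = \frac{1}{42} \left(-10\right) + \frac{1}{15191} = - \frac{5}{21} + \frac{1}{15191} = - \frac{75934}{319011}$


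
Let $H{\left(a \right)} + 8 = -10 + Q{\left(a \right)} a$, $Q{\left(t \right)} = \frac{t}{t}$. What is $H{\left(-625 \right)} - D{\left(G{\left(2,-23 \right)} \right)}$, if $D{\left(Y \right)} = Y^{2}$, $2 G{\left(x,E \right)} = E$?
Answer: $- \frac{3101}{4} \approx -775.25$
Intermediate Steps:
$G{\left(x,E \right)} = \frac{E}{2}$
$Q{\left(t \right)} = 1$
$H{\left(a \right)} = -18 + a$ ($H{\left(a \right)} = -8 + \left(-10 + 1 a\right) = -8 + \left(-10 + a\right) = -18 + a$)
$H{\left(-625 \right)} - D{\left(G{\left(2,-23 \right)} \right)} = \left(-18 - 625\right) - \left(\frac{1}{2} \left(-23\right)\right)^{2} = -643 - \left(- \frac{23}{2}\right)^{2} = -643 - \frac{529}{4} = - \frac{3101}{4}$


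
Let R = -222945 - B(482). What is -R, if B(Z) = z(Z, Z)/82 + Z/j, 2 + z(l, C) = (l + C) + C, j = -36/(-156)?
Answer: 27681307/123 ≈ 2.2505e+5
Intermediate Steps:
j = 3/13 (j = -36*(-1/156) = 3/13 ≈ 0.23077)
z(l, C) = -2 + l + 2*C (z(l, C) = -2 + ((l + C) + C) = -2 + ((C + l) + C) = -2 + (l + 2*C) = -2 + l + 2*C)
B(Z) = -1/41 + 1075*Z/246 (B(Z) = (-2 + Z + 2*Z)/82 + Z/(3/13) = (-2 + 3*Z)*(1/82) + Z*(13/3) = (-1/41 + 3*Z/82) + 13*Z/3 = -1/41 + 1075*Z/246)
R = -27681307/123 (R = -222945 - (-1/41 + (1075/246)*482) = -222945 - (-1/41 + 259075/123) = -222945 - 1*259072/123 = -222945 - 259072/123 = -27681307/123 ≈ -2.2505e+5)
-R = -1*(-27681307/123) = 27681307/123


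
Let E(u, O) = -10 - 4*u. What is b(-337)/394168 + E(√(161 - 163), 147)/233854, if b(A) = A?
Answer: -41375239/46088881736 - 2*I*√2/116927 ≈ -0.00089773 - 2.419e-5*I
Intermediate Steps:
b(-337)/394168 + E(√(161 - 163), 147)/233854 = -337/394168 + (-10 - 4*√(161 - 163))/233854 = -337*1/394168 + (-10 - 4*I*√2)*(1/233854) = -337/394168 + (-10 - 4*I*√2)*(1/233854) = -337/394168 + (-5/116927 - 2*I*√2/116927) = -41375239/46088881736 - 2*I*√2/116927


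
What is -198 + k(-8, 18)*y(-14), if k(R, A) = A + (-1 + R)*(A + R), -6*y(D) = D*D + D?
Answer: 1986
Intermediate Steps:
y(D) = -D/6 - D**2/6 (y(D) = -(D*D + D)/6 = -(D**2 + D)/6 = -(D + D**2)/6 = -D/6 - D**2/6)
-198 + k(-8, 18)*y(-14) = -198 + (-8*(-1 + 18 - 8))*(-1/6*(-14)*(1 - 14)) = -198 + (-8*9)*(-1/6*(-14)*(-13)) = -198 - 72*(-91/3) = -198 + 2184 = 1986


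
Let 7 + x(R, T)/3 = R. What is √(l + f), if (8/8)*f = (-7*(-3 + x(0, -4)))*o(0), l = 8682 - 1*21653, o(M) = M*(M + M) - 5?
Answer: I*√13811 ≈ 117.52*I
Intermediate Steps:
x(R, T) = -21 + 3*R
o(M) = -5 + 2*M² (o(M) = M*(2*M) - 5 = 2*M² - 5 = -5 + 2*M²)
l = -12971 (l = 8682 - 21653 = -12971)
f = -840 (f = (-7*(-3 + (-21 + 3*0)))*(-5 + 2*0²) = (-7*(-3 + (-21 + 0)))*(-5 + 2*0) = (-7*(-3 - 21))*(-5 + 0) = -7*(-24)*(-5) = 168*(-5) = -840)
√(l + f) = √(-12971 - 840) = √(-13811) = I*√13811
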